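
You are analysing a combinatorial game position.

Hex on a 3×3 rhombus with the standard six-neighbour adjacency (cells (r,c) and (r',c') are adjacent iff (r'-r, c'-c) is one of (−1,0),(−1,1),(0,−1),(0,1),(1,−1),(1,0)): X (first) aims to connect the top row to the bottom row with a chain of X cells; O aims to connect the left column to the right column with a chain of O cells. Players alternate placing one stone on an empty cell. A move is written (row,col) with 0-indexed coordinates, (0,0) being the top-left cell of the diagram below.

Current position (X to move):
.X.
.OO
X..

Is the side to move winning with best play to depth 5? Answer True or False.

p1 X@[.X./.OO/X..]: (0,0)[XX./.OO/X..]-1 (0,2)[.XX/.OO/X..]-1 (1,0)[.X./XOO/X..]+1* (2,1)[.X./.OO/XX.]-1 (2,2)[.X./.OO/X.X]-1
p2 O@[.X./XOO/X..] terminal -1; root [.X./.OO/X..] d5

X winning at [.X./.OO/X..]: True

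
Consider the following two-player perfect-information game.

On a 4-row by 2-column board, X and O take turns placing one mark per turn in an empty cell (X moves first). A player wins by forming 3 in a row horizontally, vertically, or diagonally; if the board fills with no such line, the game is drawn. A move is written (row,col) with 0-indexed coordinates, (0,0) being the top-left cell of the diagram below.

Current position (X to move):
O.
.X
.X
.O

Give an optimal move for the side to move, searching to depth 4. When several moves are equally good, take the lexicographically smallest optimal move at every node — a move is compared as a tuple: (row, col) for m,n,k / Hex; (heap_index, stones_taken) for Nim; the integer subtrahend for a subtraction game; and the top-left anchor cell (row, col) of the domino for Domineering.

X's best at [O./.X/.X/.O]: (0,1)

p1 X@[O./.X/.X/.O]: (0,1)[OX/.X/.X/.O]+1* (1,0)[O./XX/.X/.O]+0 (2,0)[O./.X/XX/.O]+0 (3,0)[O./.X/.X/XO]+0
p2 O@[OX/.X/.X/.O] terminal -1; root [O./.X/.X/.O] d4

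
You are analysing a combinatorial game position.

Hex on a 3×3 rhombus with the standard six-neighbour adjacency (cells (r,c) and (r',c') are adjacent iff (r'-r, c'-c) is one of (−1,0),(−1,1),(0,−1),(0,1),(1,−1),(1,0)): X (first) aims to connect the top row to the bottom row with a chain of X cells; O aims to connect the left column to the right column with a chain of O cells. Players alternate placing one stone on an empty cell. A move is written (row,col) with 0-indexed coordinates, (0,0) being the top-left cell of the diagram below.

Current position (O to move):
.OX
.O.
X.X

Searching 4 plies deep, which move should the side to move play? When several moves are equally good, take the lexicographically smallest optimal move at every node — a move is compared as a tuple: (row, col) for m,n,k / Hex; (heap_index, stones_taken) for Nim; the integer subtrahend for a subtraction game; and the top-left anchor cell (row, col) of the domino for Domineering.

O's best at [.OX/.O./X.X]: (1,2)

[.OX/.O./X.X] O move#1: (0,0):-1/OOX/.O./X.X, (1,0):-1/.OX/OO./X.X, (1,2):+1/.OX/.OO/X.X*, (2,1):-1/.OX/.O./XOX
[.OX/.OO/X.X] X move#2: (0,0):-1/XOX/.OO/X.X*, (1,0):-1/.OX/XOO/X.X, (2,1):-1/.OX/.OO/XXX
[XOX/.OO/X.X] O move#3: (1,0):+1/XOX/OOO/X.X*, (2,1):-1/XOX/.OO/XOX
[XOX/OOO/X.X] end (terminal -1, X#4); searched .OX/.O./X.X to 4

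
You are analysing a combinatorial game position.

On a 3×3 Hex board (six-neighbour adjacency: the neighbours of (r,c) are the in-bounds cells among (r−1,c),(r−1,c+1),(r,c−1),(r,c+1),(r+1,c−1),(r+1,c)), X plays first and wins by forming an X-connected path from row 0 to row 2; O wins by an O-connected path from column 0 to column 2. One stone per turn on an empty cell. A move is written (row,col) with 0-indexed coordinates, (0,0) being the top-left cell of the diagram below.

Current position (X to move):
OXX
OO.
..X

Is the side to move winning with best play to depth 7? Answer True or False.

ply 1, X at OXX/OO./..X | (1,2)=+1→OXX/OOX/..X*; (2,0)=-1→OXX/OO./X.X; (2,1)=-1→OXX/OO./.XX
ply 2: OXX/OOX/..X is terminal -1 (O); from OXX/OO./..X depth 7

X winning at [OXX/OO./..X]: True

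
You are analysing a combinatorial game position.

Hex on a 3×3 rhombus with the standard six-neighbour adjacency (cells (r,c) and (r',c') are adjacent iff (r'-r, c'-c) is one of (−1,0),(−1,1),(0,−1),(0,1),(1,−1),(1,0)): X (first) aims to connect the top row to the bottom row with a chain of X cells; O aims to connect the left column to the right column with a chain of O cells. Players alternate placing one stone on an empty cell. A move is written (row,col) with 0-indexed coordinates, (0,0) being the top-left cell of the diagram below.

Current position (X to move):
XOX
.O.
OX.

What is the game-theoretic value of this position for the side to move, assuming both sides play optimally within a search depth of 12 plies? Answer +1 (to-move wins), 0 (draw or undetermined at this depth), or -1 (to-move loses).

ply 1, X at XOX/.O./OX. | (1,0)=-1→XOX/XO./OX.; (1,2)=+1→XOX/.OX/OX.*; (2,2)=-1→XOX/.O./OXX
ply 2: XOX/.OX/OX. is terminal -1 (O); from XOX/.O./OX. depth 12

value(XOX/.O./OX., X) = +1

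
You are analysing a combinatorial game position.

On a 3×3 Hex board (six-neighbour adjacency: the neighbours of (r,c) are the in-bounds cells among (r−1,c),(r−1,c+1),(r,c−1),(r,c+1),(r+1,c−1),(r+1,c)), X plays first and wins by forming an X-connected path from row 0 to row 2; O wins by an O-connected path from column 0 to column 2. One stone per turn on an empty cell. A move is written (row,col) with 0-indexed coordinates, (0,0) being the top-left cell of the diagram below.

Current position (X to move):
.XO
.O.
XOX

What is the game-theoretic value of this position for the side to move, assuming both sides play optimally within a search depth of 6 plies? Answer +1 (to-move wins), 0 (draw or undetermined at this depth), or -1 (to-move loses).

value(.XO/.O./XOX, X) = +1

[.XO/.O./XOX] X move#1: (0,0):-1/XXO/.O./XOX, (1,0):+1/.XO/XO./XOX*, (1,2):-1/.XO/.OX/XOX
[.XO/XO./XOX] end (terminal -1, O#2); searched .XO/.O./XOX to 6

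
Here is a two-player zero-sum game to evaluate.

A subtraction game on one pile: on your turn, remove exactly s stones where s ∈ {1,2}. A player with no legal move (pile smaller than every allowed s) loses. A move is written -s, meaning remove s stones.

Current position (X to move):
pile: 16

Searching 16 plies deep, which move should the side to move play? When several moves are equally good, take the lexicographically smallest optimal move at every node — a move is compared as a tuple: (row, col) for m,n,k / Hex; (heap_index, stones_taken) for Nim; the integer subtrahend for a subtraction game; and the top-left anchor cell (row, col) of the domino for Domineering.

X's best at [16]: -1

ply 1, X at 16 | -1=+1→15*; -2=-1→14
ply 2, O at 15 | -1=-1→14*; -2=-1→13
ply 3, X at 14 | -1=-1→13; -2=+1→12*
ply 4, O at 12 | -1=-1→11*; -2=-1→10
ply 5, X at 11 | -1=-1→10; -2=+1→9*
ply 6, O at 9 | -1=-1→8*; -2=-1→7
ply 7, X at 8 | -1=-1→7; -2=+1→6*
ply 8, O at 6 | -1=-1→5*; -2=-1→4
ply 9, X at 5 | -1=-1→4; -2=+1→3*
ply 10, O at 3 | -1=-1→2*; -2=-1→1
ply 11, X at 2 | -1=-1→1; -2=+1→0*
ply 12: 0 is terminal -1 (O); from 16 depth 16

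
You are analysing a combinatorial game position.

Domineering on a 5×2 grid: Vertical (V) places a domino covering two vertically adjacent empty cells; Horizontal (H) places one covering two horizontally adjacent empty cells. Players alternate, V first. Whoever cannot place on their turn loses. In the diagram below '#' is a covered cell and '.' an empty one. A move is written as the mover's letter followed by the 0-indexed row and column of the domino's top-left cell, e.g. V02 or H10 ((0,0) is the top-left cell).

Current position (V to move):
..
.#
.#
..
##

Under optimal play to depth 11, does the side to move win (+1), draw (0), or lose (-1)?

value(../.#/.#/../##, V) = -1

p1 V@[../.#/.#/../##]: V00[#./##/.#/../##]-1* V10[../##/##/../##]-1 V20[../.#/##/#./##]-1
p2 H@[#./##/.#/../##]: H30[#./##/.#/##/##]+1*
p3 V@[#./##/.#/##/##] terminal -1; root [../.#/.#/../##] d11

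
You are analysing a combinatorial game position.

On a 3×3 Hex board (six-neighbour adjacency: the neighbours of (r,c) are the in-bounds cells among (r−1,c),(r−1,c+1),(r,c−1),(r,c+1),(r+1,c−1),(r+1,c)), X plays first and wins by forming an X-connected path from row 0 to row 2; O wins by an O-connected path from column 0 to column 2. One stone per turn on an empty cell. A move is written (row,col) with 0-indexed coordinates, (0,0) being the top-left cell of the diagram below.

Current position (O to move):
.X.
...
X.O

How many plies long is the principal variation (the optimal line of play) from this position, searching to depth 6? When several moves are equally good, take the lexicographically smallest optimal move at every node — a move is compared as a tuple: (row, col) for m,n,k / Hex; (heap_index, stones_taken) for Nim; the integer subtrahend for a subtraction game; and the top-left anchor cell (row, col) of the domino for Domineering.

PV length from [.X./.../X.O]: 4 plies

[.X./.../X.O] O move#1: (0,0):-1/OX./.../X.O*, (0,2):-1/.XO/.../X.O, (1,0):-1/.X./O../X.O, (1,1):-1/.X./.O./X.O, (1,2):-1/.X./..O/X.O, (2,1):-1/.X./.../XOO
[OX./.../X.O] X move#2: (0,2):+1/OXX/.../X.O*, (1,0):+1/OX./X../X.O, (1,1):+1/OX./.X./X.O, (1,2):+1/OX./..X/X.O, (2,1):+1/OX./.../XXO
[OXX/.../X.O] O move#3: (1,0):-1/OXX/O../X.O*, (1,1):-1/OXX/.O./X.O, (1,2):-1/OXX/..O/X.O, (2,1):-1/OXX/.../XOO
[OXX/O../X.O] X move#4: (1,1):+1/OXX/OX./X.O*, (1,2):+1/OXX/O.X/X.O, (2,1):+1/OXX/O../XXO
[OXX/OX./X.O] end (terminal -1, O#5); searched .X./.../X.O to 6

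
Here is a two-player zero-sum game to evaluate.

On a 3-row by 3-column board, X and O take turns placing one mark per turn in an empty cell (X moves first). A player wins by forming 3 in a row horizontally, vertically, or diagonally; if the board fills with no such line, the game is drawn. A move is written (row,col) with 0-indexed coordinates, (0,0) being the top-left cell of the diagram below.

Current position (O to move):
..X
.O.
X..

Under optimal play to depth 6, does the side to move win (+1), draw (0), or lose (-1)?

[..X/.O./X..] O move#1: (0,0):-1/O.X/.O./X.., (0,1):+0/.OX/.O./X..*, (1,0):+0/..X/OO./X.., (1,2):+0/..X/.OO/X.., (2,1):+0/..X/.O./XO., (2,2):-1/..X/.O./X.O
[.OX/.O./X..] X move#2: (0,0):-1/XOX/.O./X.., (1,0):-1/.OX/XO./X.., (1,2):-1/.OX/.OX/X.., (2,1):+0/.OX/.O./XX.*, (2,2):-1/.OX/.O./X.X
[.OX/.O./XX.] O move#3: (0,0):-1/OOX/.O./XX., (1,0):-1/.OX/OO./XX., (1,2):-1/.OX/.OO/XX., (2,2):+0/.OX/.O./XXO*
[.OX/.O./XXO] X move#4: (0,0):+0/XOX/.O./XXO*, (1,0):-1/.OX/XO./XXO, (1,2):-1/.OX/.OX/XXO
[XOX/.O./XXO] O move#5: (1,0):+0/XOX/OO./XXO*, (1,2):-1/XOX/.OO/XXO
[XOX/OO./XXO] X move#6: (1,2):+0/XOX/OOX/XXO*
[XOX/OOX/XXO] end (terminal +0, O#7); searched ..X/.O./X.. to 6

value(..X/.O./X.., O) = 0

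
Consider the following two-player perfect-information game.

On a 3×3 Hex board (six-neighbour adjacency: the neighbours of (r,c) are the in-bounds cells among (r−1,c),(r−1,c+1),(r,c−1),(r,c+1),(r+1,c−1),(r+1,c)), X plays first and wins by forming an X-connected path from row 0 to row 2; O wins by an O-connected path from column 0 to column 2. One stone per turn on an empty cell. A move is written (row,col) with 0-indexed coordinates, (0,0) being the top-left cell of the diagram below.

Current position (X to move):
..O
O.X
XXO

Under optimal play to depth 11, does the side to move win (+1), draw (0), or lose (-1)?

value(..O/O.X/XXO, X) = -1

p1 X@[..O/O.X/XXO]: (0,0)[X.O/O.X/XXO]-1* (0,1)[.XO/O.X/XXO]-1 (1,1)[..O/OXX/XXO]-1
p2 O@[X.O/O.X/XXO]: (0,1)[XOO/O.X/XXO]+1* (1,1)[X.O/OOX/XXO]+1
p3 X@[XOO/O.X/XXO] terminal -1; root [..O/O.X/XXO] d11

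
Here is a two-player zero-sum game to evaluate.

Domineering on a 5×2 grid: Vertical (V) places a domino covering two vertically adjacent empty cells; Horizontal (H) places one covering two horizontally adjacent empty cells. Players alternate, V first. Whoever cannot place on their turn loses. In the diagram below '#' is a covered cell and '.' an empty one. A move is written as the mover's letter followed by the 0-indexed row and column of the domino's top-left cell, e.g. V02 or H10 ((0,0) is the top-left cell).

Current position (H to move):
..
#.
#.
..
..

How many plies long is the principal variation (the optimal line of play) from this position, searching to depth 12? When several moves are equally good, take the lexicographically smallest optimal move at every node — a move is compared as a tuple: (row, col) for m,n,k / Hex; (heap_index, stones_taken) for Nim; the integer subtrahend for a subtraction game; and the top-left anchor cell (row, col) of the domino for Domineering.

PV length from [../#./#./../..]: 3 plies

ply 1, H at ../#./#./../.. | H00=-1→##/#./#./../..; H30=+1→../#./#./##/..*; H40=+1→../#./#./../##
ply 2, V at ../#./#./##/.. | V01=-1→.#/##/#./##/..*; V11=-1→../##/##/##/..
ply 3, H at .#/##/#./##/.. | H40=+1→.#/##/#./##/##*
ply 4: .#/##/#./##/## is terminal -1 (V); from ../#./#./../.. depth 12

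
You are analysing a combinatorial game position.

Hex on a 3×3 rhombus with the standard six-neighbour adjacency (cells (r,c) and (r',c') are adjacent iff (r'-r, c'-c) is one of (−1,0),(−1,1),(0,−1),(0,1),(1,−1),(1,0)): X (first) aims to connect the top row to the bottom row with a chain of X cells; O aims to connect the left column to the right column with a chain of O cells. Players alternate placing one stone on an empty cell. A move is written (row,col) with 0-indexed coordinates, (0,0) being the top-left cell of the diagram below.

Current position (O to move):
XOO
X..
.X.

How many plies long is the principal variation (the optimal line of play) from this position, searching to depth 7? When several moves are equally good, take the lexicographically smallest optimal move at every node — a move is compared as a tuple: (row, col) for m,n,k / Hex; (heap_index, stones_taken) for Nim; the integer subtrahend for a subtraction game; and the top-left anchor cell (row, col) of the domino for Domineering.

p1 O@[XOO/X../.X.]: (1,1)[XOO/XO./.X.]-1* (1,2)[XOO/X.O/.X.]-1 (2,0)[XOO/X../OX.]-1 (2,2)[XOO/X../.XO]-1
p2 X@[XOO/XO./.X.]: (1,2)[XOO/XOX/.X.]-1 (2,0)[XOO/XO./XX.]+1* (2,2)[XOO/XO./.XX]-1
p3 O@[XOO/XO./XX.] terminal -1; root [XOO/X../.X.] d7

PV length from [XOO/X../.X.]: 2 plies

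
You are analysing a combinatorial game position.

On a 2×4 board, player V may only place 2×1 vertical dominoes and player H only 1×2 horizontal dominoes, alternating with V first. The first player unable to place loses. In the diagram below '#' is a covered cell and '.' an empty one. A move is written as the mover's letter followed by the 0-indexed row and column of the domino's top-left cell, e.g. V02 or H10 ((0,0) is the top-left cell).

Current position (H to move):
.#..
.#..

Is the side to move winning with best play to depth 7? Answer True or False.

H winning at [.#../.#..]: True

p1 H@[.#../.#..]: H02[.###/.#..]+1* H12[.#../.###]+1
p2 V@[.###/.#..]: V00[####/##..]-1*
p3 H@[####/##..]: H12[####/####]+1*
p4 V@[####/####] terminal -1; root [.#../.#..] d7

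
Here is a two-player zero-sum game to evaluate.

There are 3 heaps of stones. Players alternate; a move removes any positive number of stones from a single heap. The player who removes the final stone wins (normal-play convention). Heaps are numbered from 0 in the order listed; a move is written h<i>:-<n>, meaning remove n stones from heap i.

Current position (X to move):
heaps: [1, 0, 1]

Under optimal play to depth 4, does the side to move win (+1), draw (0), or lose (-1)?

ply 1, X at (1,0,1) | h0:-1=-1→(0,0,1)*; h2:-1=-1→(1,0,0)
ply 2, O at (0,0,1) | h2:-1=+1→(0,0,0)*
ply 3: (0,0,0) is terminal -1 (X); from (1,0,1) depth 4

value((1,0,1), X) = -1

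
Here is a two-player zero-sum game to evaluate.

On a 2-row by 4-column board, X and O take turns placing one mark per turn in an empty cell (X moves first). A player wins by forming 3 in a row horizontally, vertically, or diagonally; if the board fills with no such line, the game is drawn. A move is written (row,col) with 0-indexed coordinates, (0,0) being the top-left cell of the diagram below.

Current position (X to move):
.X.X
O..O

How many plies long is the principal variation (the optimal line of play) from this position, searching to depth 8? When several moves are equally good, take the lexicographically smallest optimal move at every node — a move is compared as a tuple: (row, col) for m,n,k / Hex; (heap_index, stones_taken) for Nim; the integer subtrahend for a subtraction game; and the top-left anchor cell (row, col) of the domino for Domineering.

ply 1, X at .X.X/O..O | (0,0)=+0→XX.X/O..O; (0,2)=+1→.XXX/O..O*; (1,1)=+0→.X.X/OX.O; (1,2)=+0→.X.X/O.XO
ply 2: .XXX/O..O is terminal -1 (O); from .X.X/O..O depth 8

PV length from [.X.X/O..O]: 1 ply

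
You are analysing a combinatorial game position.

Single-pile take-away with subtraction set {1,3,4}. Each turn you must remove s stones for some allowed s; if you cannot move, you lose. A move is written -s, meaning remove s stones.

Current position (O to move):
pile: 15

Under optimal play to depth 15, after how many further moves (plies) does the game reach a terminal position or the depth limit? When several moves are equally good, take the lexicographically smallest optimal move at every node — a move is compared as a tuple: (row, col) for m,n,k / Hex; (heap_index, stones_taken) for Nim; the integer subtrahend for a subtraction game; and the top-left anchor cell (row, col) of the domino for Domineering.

PV length from [15]: 9 plies

[15] O move#1: -1:+1/14*, -3:-1/12, -4:-1/11
[14] X move#2: -1:-1/13*, -3:-1/11, -4:-1/10
[13] O move#3: -1:-1/12, -3:-1/10, -4:+1/9*
[9] X move#4: -1:-1/8*, -3:-1/6, -4:-1/5
[8] O move#5: -1:+1/7*, -3:-1/5, -4:-1/4
[7] X move#6: -1:-1/6*, -3:-1/4, -4:-1/3
[6] O move#7: -1:-1/5, -3:-1/3, -4:+1/2*
[2] X move#8: -1:-1/1*
[1] O move#9: -1:+1/0*
[0] end (terminal -1, X#10); searched 15 to 15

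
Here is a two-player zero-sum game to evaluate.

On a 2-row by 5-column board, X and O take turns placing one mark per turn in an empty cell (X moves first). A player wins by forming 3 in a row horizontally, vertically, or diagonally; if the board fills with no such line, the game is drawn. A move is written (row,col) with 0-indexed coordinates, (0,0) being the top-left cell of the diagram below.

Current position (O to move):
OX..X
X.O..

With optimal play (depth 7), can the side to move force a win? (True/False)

p1 O@[OX..X/X.O..]: (0,2)[OXO.X/X.O..]+0 (0,3)[OX.OX/X.O..]+0 (1,1)[OX..X/XOO..]+0 (1,3)[OX..X/X.OO.]+1* (1,4)[OX..X/X.O.O]+0
p2 X@[OX..X/X.OO.]: (0,2)[OXX.X/X.OO.]-1* (0,3)[OX.XX/X.OO.]-1 (1,1)[OX..X/XXOO.]-1 (1,4)[OX..X/X.OOX]-1
p3 O@[OXX.X/X.OO.]: (0,3)[OXXOX/X.OO.]+1* (1,1)[OXX.X/XOOO.]+1 (1,4)[OXX.X/X.OOO]+1
p4 X@[OXXOX/X.OO.]: (1,1)[OXXOX/XXOO.]-1* (1,4)[OXXOX/X.OOX]-1
p5 O@[OXXOX/XXOO.]: (1,4)[OXXOX/XXOOO]+1*
p6 X@[OXXOX/XXOOO] terminal -1; root [OX..X/X.O..] d7

O winning at [OX..X/X.O..]: True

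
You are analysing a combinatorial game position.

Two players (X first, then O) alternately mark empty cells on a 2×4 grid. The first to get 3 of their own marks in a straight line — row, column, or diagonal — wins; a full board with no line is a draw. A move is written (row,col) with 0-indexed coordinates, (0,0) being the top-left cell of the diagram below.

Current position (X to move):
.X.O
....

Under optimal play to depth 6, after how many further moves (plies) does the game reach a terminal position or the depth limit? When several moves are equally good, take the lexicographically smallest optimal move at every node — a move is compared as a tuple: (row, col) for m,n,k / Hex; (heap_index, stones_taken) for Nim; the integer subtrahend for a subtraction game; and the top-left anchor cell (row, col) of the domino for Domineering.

[.X.O/....] X move#1: (0,0):+0/XX.O/....*, (0,2):+0/.XXO/...., (1,0):+0/.X.O/X..., (1,1):+0/.X.O/.X.., (1,2):+0/.X.O/..X., (1,3):+0/.X.O/...X
[XX.O/....] O move#2: (0,2):+0/XXOO/....*, (1,0):-1/XX.O/O..., (1,1):-1/XX.O/.O.., (1,2):-1/XX.O/..O., (1,3):-1/XX.O/...O
[XXOO/....] X move#3: (1,0):+0/XXOO/X...*, (1,1):+0/XXOO/.X.., (1,2):+0/XXOO/..X., (1,3):+0/XXOO/...X
[XXOO/X...] O move#4: (1,1):+0/XXOO/XO..*, (1,2):+0/XXOO/X.O., (1,3):+0/XXOO/X..O
[XXOO/XO..] X move#5: (1,2):+0/XXOO/XOX.*, (1,3):+0/XXOO/XO.X
[XXOO/XOX.] O move#6: (1,3):+0/XXOO/XOXO*
[XXOO/XOXO] end (terminal +0, X#7); searched .X.O/.... to 6

PV length from [.X.O/....]: 6 plies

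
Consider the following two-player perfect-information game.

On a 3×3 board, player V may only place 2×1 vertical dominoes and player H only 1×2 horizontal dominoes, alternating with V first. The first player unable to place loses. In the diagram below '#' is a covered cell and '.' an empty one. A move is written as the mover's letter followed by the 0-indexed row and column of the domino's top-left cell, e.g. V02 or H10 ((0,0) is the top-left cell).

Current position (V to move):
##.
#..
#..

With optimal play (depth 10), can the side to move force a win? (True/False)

V winning at [##./#../#..]: True

[##./#../#..] V move#1: V02:-1/###/#.#/#.., V11:+1/##./##./##.*, V12:+1/##./#.#/#.#
[##./##./##.] end (terminal -1, H#2); searched ##./#../#.. to 10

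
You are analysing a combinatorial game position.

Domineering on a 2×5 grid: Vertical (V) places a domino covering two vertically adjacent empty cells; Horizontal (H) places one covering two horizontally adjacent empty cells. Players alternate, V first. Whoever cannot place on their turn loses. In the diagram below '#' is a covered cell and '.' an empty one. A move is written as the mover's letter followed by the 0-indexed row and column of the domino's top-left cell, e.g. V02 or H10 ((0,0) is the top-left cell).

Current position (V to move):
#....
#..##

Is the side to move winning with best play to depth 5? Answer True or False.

p1 V@[#..../#..##]: V01[##.../##.##]-1 V02[#.#../#.###]+1*
p2 H@[#.#../#.###]: H03[#.###/#.###]-1*
p3 V@[#.###/#.###]: V01[#####/#####]+1*
p4 H@[#####/#####] terminal -1; root [#..../#..##] d5

V winning at [#..../#..##]: True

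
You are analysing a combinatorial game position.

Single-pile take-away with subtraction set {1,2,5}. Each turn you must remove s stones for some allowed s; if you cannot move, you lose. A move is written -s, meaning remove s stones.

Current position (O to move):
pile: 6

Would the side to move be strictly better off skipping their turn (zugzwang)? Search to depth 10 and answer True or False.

zugzwang(6, O) = True

ply 1, O at 6 | -1=-1→5*; -2=-1→4; -5=-1→1
ply 2, X at 5 | -1=-1→4; -2=+1→3*; -5=+1→0
ply 3, O at 3 | -1=-1→2*; -2=-1→1
ply 4, X at 2 | -1=-1→1; -2=+1→0*
ply 5: 0 is terminal -1 (O); from 6 depth 10
pass branch (X moves first from the same position):
  | ply 1, X at 6 | -1=-1→5*; -2=-1→4; -5=-1→1
  | ply 2, O at 5 | -1=-1→4; -2=+1→3*; -5=+1→0
  | ply 3, X at 3 | -1=-1→2*; -2=-1→1
  | ply 4, O at 2 | -1=-1→1; -2=+1→0*
  | ply 5: 0 is terminal -1 (X); from 6 depth 10
O moving scores -1; O passing scores +1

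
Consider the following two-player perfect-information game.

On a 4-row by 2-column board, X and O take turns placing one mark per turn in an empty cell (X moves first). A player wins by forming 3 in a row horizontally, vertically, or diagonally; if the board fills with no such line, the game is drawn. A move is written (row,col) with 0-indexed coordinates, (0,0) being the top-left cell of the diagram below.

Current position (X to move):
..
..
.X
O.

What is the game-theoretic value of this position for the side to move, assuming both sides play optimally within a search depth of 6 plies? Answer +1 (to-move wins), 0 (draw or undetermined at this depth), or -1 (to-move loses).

value(../../.X/O., X) = +1

[../../.X/O.] X move#1: (0,0):+0/X./../.X/O., (0,1):+0/.X/../.X/O., (1,0):+0/../X./.X/O., (1,1):+1/../.X/.X/O.*, (2,0):+0/../../XX/O., (3,1):+0/../../.X/OX
[../.X/.X/O.] O move#2: (0,0):-1/O./.X/.X/O.*, (0,1):-1/.O/.X/.X/O., (1,0):-1/../OX/.X/O., (2,0):-1/../.X/OX/O., (3,1):-1/../.X/.X/OO
[O./.X/.X/O.] X move#3: (0,1):+1/OX/.X/.X/O.*, (1,0):+1/O./XX/.X/O., (2,0):+1/O./.X/XX/O., (3,1):+1/O./.X/.X/OX
[OX/.X/.X/O.] end (terminal -1, O#4); searched ../../.X/O. to 6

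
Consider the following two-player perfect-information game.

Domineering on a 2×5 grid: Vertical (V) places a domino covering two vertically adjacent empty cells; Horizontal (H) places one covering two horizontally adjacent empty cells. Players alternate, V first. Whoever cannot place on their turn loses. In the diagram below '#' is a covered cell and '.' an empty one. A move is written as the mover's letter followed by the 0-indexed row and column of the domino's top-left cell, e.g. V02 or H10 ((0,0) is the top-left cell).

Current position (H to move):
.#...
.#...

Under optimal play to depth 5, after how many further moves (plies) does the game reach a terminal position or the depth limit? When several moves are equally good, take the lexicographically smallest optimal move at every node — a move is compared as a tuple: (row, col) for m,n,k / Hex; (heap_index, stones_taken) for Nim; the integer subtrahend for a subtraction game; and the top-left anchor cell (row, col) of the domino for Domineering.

PV length from [.#.../.#...]: 4 plies

p1 H@[.#.../.#...]: H02[.###./.#...]-1* H03[.#.##/.#...]-1 H12[.#.../.###.]-1 H13[.#.../.#.##]-1
p2 V@[.###./.#...]: V00[####./##...]-1 V04[.####/.#..#]+1*
p3 H@[.####/.#..#]: H12[.####/.####]-1*
p4 V@[.####/.####]: V00[#####/#####]+1*
p5 H@[#####/#####] terminal -1; root [.#.../.#...] d5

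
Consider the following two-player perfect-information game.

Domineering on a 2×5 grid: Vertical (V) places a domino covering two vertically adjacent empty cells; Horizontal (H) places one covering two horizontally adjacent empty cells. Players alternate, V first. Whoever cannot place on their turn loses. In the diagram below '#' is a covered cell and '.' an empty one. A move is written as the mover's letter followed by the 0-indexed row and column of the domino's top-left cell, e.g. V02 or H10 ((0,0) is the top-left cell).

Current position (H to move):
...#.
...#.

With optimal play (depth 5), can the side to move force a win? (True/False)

[...#./...#.] H move#1: H00:-1/##.#./...#.*, H01:-1/.###./...#., H10:-1/...#./##.#., H11:-1/...#./.###.
[##.#./...#.] V move#2: V02:+1/####./..##.*, V04:-1/##.##/...##
[####./..##.] H move#3: H10:-1/####./####.*
[####./####.] V move#4: V04:+1/#####/#####*
[#####/#####] end (terminal -1, H#5); searched ...#./...#. to 5

H winning at [...#./...#.]: False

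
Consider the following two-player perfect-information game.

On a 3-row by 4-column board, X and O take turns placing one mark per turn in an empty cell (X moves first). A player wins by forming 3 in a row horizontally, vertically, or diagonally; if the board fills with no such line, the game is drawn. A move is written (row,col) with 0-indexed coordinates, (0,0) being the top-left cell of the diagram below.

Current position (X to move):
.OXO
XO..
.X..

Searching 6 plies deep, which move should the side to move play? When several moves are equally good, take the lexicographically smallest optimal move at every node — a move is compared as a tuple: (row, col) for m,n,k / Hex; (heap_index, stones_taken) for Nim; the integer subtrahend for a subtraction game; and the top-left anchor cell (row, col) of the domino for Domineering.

ply 1, X at .OXO/XO../.X.. | (0,0)=+1→XOXO/XO../.X..*; (1,2)=+0→.OXO/XOX./.X..; (1,3)=+0→.OXO/XO.X/.X..; (2,0)=+1→.OXO/XO../XX..; (2,2)=+1→.OXO/XO../.XX.; (2,3)=+0→.OXO/XO../.X.X
ply 2, O at XOXO/XO../.X.. | (1,2)=-1→XOXO/XOO./.X..*; (1,3)=-1→XOXO/XO.O/.X..; (2,0)=-1→XOXO/XO../OX..; (2,2)=-1→XOXO/XO../.XO.; (2,3)=-1→XOXO/XO../.X.O
ply 3, X at XOXO/XOO./.X.. | (1,3)=-1→XOXO/XOOX/.X..; (2,0)=+1→XOXO/XOO./XX..*; (2,2)=-1→XOXO/XOO./.XX.; (2,3)=-1→XOXO/XOO./.X.X
ply 4: XOXO/XOO./XX.. is terminal -1 (O); from .OXO/XO../.X.. depth 6

X's best at [.OXO/XO../.X..]: (0,0)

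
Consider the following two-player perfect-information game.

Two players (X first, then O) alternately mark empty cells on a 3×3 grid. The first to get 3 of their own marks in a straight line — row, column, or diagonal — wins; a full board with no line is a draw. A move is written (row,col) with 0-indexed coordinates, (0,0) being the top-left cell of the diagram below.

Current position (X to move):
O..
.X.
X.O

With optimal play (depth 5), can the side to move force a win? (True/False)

p1 X@[O../.X./X.O]: (0,1)[OX./.X./X.O]+1* (0,2)[O.X/.X./X.O]+1 (1,0)[O../XX./X.O]+1 (1,2)[O../.XX/X.O]+1 (2,1)[O../.X./XXO]+1
p2 O@[OX./.X./X.O]: (0,2)[OXO/.X./X.O]-1* (1,0)[OX./OX./X.O]-1 (1,2)[OX./.XO/X.O]-1 (2,1)[OX./.X./XOO]-1
p3 X@[OXO/.X./X.O]: (1,0)[OXO/XX./X.O]-1 (1,2)[OXO/.XX/X.O]+1* (2,1)[OXO/.X./XXO]+1
p4 O@[OXO/.XX/X.O]: (1,0)[OXO/OXX/X.O]-1* (2,1)[OXO/.XX/XOO]-1
p5 X@[OXO/OXX/X.O]: (2,1)[OXO/OXX/XXO]+1*
p6 O@[OXO/OXX/XXO] terminal -1; root [O../.X./X.O] d5

X winning at [O../.X./X.O]: True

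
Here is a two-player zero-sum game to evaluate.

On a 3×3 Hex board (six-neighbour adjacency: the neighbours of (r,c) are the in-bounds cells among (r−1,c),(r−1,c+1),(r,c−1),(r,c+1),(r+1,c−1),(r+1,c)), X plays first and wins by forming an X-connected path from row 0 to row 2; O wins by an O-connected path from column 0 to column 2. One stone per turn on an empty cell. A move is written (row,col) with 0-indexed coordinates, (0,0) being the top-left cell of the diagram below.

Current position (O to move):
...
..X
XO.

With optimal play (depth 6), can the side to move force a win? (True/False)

O winning at [.../..X/XO.]: False

[.../..X/XO.] O move#1: (0,0):-1/O../..X/XO.*, (0,1):-1/.O./..X/XO., (0,2):-1/..O/..X/XO., (1,0):-1/.../O.X/XO., (1,1):-1/.../.OX/XO., (2,2):-1/.../..X/XOO
[O../..X/XO.] X move#2: (0,1):+1/OX./..X/XO.*, (0,2):+1/O.X/..X/XO., (1,0):+1/O../X.X/XO., (1,1):+1/O../.XX/XO., (2,2):+1/O../..X/XOX
[OX./..X/XO.] O move#3: (0,2):-1/OXO/..X/XO.*, (1,0):-1/OX./O.X/XO., (1,1):-1/OX./.OX/XO., (2,2):-1/OX./..X/XOO
[OXO/..X/XO.] X move#4: (1,0):+1/OXO/X.X/XO.*, (1,1):+1/OXO/.XX/XO., (2,2):+1/OXO/..X/XOX
[OXO/X.X/XO.] end (terminal -1, O#5); searched .../..X/XO. to 6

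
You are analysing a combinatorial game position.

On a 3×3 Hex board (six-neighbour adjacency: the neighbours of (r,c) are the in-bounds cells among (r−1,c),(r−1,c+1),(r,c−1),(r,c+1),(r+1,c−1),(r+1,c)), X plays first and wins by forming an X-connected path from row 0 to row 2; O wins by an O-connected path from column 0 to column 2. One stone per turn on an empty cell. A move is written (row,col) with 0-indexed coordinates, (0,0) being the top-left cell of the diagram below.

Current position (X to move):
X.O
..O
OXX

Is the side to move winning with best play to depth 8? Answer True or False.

ply 1, X at X.O/..O/OXX | (0,1)=-1→XXO/..O/OXX; (1,0)=-1→X.O/X.O/OXX; (1,1)=+1→X.O/.XO/OXX*
ply 2, O at X.O/.XO/OXX | (0,1)=-1→XOO/.XO/OXX*; (1,0)=-1→X.O/OXO/OXX
ply 3, X at XOO/.XO/OXX | (1,0)=+1→XOO/XXO/OXX*
ply 4: XOO/XXO/OXX is terminal -1 (O); from X.O/..O/OXX depth 8

X winning at [X.O/..O/OXX]: True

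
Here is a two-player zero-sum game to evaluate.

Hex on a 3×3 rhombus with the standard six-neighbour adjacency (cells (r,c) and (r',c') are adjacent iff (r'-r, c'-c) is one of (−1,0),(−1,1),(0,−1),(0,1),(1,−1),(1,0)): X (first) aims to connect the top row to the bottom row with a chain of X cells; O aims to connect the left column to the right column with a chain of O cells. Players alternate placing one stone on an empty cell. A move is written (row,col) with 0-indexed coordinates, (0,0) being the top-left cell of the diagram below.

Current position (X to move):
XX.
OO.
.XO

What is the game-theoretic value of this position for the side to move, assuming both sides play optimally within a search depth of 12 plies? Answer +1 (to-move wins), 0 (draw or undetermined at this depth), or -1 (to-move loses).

[XX./OO./.XO] X move#1: (0,2):-1/XXX/OO./.XO*, (1,2):-1/XX./OOX/.XO, (2,0):-1/XX./OO./XXO
[XXX/OO./.XO] O move#2: (1,2):+1/XXX/OOO/.XO*, (2,0):-1/XXX/OO./OXO
[XXX/OOO/.XO] end (terminal -1, X#3); searched XX./OO./.XO to 12

value(XX./OO./.XO, X) = -1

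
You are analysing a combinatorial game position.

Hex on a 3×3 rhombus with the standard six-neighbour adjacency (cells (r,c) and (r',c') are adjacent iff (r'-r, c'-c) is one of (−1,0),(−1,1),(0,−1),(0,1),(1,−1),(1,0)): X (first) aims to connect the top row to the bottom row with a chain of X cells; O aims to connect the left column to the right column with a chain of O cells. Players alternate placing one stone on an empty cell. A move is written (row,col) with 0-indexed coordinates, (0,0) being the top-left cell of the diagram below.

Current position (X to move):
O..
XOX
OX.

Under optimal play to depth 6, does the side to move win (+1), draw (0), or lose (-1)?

value(O../XOX/OX., X) = +1

ply 1, X at O../XOX/OX. | (0,1)=-1→OX./XOX/OX.; (0,2)=+1→O.X/XOX/OX.*; (2,2)=-1→O../XOX/OXX
ply 2: O.X/XOX/OX. is terminal -1 (O); from O../XOX/OX. depth 6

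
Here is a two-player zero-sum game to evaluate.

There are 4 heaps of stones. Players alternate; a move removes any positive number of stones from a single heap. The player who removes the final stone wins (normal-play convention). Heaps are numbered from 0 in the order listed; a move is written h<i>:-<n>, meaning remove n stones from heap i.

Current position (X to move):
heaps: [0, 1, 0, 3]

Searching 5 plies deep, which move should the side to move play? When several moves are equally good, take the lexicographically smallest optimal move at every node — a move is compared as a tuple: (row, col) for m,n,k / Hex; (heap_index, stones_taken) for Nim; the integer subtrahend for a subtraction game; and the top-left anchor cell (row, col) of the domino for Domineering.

X's best at [(0,1,0,3)]: h3:-2

p1 X@[(0,1,0,3)]: h1:-1[(0,0,0,3)]-1 h3:-1[(0,1,0,2)]-1 h3:-2[(0,1,0,1)]+1* h3:-3[(0,1,0,0)]-1
p2 O@[(0,1,0,1)]: h1:-1[(0,0,0,1)]-1* h3:-1[(0,1,0,0)]-1
p3 X@[(0,0,0,1)]: h3:-1[(0,0,0,0)]+1*
p4 O@[(0,0,0,0)] terminal -1; root [(0,1,0,3)] d5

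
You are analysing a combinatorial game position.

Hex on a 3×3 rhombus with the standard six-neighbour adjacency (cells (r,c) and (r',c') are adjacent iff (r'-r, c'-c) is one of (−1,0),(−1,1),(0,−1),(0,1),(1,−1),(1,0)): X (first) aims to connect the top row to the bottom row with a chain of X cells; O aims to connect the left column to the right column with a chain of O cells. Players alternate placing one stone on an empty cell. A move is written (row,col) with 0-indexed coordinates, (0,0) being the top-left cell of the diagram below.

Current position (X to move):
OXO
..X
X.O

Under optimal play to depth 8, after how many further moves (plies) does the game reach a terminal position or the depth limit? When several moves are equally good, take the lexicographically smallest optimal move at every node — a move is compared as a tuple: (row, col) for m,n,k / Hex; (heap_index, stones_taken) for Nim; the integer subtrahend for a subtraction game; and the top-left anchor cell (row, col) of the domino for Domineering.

PV length from [OXO/..X/X.O]: 1 ply

[OXO/..X/X.O] X move#1: (1,0):+1/OXO/X.X/X.O*, (1,1):+1/OXO/.XX/X.O, (2,1):+1/OXO/..X/XXO
[OXO/X.X/X.O] end (terminal -1, O#2); searched OXO/..X/X.O to 8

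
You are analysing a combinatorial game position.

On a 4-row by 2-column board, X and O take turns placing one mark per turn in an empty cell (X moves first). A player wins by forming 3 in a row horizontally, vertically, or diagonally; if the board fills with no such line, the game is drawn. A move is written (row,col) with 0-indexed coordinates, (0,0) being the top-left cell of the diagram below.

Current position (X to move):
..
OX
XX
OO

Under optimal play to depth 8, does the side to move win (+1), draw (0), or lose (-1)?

value(../OX/XX/OO, X) = +1

p1 X@[../OX/XX/OO]: (0,0)[X./OX/XX/OO]+0 (0,1)[.X/OX/XX/OO]+1*
p2 O@[.X/OX/XX/OO] terminal -1; root [../OX/XX/OO] d8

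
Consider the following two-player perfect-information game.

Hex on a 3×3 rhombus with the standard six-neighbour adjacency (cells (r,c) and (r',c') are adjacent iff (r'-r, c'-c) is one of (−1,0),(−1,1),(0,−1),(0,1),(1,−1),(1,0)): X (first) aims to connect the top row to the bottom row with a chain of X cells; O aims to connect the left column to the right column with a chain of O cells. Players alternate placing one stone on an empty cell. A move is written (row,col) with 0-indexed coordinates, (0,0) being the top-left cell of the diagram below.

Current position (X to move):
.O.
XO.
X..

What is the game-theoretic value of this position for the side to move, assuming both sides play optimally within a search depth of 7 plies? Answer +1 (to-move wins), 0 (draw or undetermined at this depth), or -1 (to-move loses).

value(.O./XO./X.., X) = +1

ply 1, X at .O./XO./X.. | (0,0)=+1→XO./XO./X..*; (0,2)=+1→.OX/XO./X..; (1,2)=+1→.O./XOX/X..; (2,1)=-1→.O./XO./XX.; (2,2)=-1→.O./XO./X.X
ply 2: XO./XO./X.. is terminal -1 (O); from .O./XO./X.. depth 7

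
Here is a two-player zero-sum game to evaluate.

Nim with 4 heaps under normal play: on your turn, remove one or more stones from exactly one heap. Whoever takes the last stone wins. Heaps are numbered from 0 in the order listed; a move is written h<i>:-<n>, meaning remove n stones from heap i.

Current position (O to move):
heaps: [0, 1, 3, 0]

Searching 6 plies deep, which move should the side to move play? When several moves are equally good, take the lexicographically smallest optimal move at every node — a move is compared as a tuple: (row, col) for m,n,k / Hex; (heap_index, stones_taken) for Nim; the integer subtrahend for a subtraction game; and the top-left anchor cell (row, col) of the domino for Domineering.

O's best at [(0,1,3,0)]: h2:-2

[(0,1,3,0)] O move#1: h1:-1:-1/(0,0,3,0), h2:-1:-1/(0,1,2,0), h2:-2:+1/(0,1,1,0)*, h2:-3:-1/(0,1,0,0)
[(0,1,1,0)] X move#2: h1:-1:-1/(0,0,1,0)*, h2:-1:-1/(0,1,0,0)
[(0,0,1,0)] O move#3: h2:-1:+1/(0,0,0,0)*
[(0,0,0,0)] end (terminal -1, X#4); searched (0,1,3,0) to 6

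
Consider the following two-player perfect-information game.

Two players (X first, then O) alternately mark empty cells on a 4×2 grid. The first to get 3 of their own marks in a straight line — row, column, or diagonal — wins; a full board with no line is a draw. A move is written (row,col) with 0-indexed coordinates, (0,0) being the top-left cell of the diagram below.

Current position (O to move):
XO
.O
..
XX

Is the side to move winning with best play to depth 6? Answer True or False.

O winning at [XO/.O/../XX]: True

[XO/.O/../XX] O move#1: (1,0):+0/XO/OO/../XX, (2,0):+0/XO/.O/O./XX, (2,1):+1/XO/.O/.O/XX*
[XO/.O/.O/XX] end (terminal -1, X#2); searched XO/.O/../XX to 6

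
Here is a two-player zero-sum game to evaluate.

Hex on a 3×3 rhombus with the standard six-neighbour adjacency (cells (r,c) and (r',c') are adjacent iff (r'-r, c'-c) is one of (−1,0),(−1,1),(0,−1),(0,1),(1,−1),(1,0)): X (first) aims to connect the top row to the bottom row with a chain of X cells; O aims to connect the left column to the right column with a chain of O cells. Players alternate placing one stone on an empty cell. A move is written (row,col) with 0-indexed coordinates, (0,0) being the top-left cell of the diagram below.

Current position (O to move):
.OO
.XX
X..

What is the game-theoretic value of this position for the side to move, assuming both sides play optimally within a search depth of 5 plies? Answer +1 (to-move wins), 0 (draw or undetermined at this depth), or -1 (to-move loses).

value(.OO/.XX/X.., O) = +1

[.OO/.XX/X..] O move#1: (0,0):+1/OOO/.XX/X..*, (1,0):+1/.OO/OXX/X.., (2,1):+1/.OO/.XX/XO., (2,2):+1/.OO/.XX/X.O
[OOO/.XX/X..] end (terminal -1, X#2); searched .OO/.XX/X.. to 5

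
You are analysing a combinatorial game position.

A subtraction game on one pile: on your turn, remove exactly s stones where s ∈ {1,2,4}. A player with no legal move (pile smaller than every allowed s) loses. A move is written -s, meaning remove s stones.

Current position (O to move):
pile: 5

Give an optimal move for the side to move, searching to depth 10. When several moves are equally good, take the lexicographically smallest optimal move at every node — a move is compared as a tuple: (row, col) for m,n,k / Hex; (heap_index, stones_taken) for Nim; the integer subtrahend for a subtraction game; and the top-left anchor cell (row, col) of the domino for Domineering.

p1 O@[5]: -1[4]-1 -2[3]+1* -4[1]-1
p2 X@[3]: -1[2]-1* -2[1]-1
p3 O@[2]: -1[1]-1 -2[0]+1*
p4 X@[0] terminal -1; root [5] d10

O's best at [5]: -2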